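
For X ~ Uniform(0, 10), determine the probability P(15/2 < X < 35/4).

P(15/2 < X < 35/4) = ∫_{15/2}^{35/4} f(x) dx
where f(x) = \frac{1}{10}
= \frac{1}{8}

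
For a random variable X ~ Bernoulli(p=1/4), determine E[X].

For X ~ Bernoulli(p=1/4), the expected value is:
E[X] = \frac{1}{4}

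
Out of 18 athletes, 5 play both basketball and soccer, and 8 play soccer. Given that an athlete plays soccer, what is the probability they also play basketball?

P(A ∩ B) = 5/18
P(B) = 8/18 = 4/9
P(A|B) = P(A ∩ B) / P(B) = (5/18) / (4/9) = 5/8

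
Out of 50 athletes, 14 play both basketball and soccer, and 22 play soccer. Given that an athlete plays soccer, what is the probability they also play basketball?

P(A ∩ B) = 14/50 = 7/25
P(B) = 22/50 = 11/25
P(A|B) = P(A ∩ B) / P(B) = (7/25) / (11/25) = 7/11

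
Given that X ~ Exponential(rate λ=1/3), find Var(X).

For X ~ Exponential(rate λ=1/3):
Var(X) = 9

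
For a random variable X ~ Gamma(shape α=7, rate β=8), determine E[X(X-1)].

E[X(X-1)] = E[X² - X] = E[X²] - E[X]
E[X] = \frac{7}{8}
E[X²] = Var(X) + (E[X])² = \frac{7}{64} + (\frac{7}{8})² = \frac{7}{8}
E[X(X-1)] = \frac{7}{8} - \frac{7}{8} = 0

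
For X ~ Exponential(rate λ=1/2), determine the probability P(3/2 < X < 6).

P(3/2 < X < 6) = ∫_{3/2}^{6} f(x) dx
where f(x) = \frac{e^{- \frac{x}{2}}}{2}
= - \frac{1}{e^{3}} + e^{- \frac{3}{4}}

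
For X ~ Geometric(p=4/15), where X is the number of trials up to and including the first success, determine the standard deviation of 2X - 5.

For X ~ Geometric(p=4/15), where X is the number of trials up to and including the first success:
Var(X) = \frac{165}{16}
SD(X) = √(Var(X)) = √(\frac{165}{16}) = \frac{\sqrt{165}}{4}
SD(2X - 5) = |2| × SD(X) = 2 × \frac{\sqrt{165}}{4} = \frac{\sqrt{165}}{2}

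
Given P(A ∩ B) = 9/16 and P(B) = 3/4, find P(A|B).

P(A|B) = P(A ∩ B) / P(B)
= (9/16) / (3/4)
= 3/4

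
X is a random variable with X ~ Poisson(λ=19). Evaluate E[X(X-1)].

E[X(X-1)] = E[X² - X] = E[X²] - E[X]
E[X] = 19
E[X²] = Var(X) + (E[X])² = 19 + (19)² = 380
E[X(X-1)] = 380 - 19 = 361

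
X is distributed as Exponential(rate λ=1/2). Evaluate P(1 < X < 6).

P(1 < X < 6) = ∫_{1}^{6} f(x) dx
where f(x) = \frac{e^{- \frac{x}{2}}}{2}
= - \frac{1}{e^{3}} + e^{- \frac{1}{2}}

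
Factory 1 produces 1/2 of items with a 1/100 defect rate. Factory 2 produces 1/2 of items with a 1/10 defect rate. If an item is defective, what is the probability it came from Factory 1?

Using Bayes' theorem:
P(F1) = 1/2, P(D|F1) = 1/100
P(F2) = 1/2, P(D|F2) = 1/10
P(D) = P(D|F1)P(F1) + P(D|F2)P(F2)
     = \frac{11}{200}
P(F1|D) = P(D|F1)P(F1) / P(D)
= \frac{1}{11}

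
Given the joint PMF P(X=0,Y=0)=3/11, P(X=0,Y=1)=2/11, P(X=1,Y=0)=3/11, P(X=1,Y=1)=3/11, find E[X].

First find marginal of X:
P(X=0) = 5/11
P(X=1) = 6/11
E[X] = 0 × 5/11 + 1 × 6/11 = 6/11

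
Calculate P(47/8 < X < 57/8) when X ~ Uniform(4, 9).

P(47/8 < X < 57/8) = ∫_{47/8}^{57/8} f(x) dx
where f(x) = \frac{1}{5}
= \frac{1}{4}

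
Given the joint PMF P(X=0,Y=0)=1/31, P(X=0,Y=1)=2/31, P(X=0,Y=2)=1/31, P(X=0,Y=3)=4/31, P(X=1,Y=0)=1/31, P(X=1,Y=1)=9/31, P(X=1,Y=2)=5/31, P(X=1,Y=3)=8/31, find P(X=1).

P(X=1) = P(X=1,Y=0) + P(X=1,Y=1) + P(X=1,Y=2) + P(X=1,Y=3)
= 1/31 + 9/31 + 5/31 + 8/31
= 23/31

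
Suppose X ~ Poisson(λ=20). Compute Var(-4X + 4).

For X ~ Poisson(λ=20):
Var(X) = 20
Var(-4X + 4) = (-4)² × Var(X) = 16 × 20 = 320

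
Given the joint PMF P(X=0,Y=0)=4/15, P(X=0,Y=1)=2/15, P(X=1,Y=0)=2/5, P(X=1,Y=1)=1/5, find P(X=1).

P(X=1) = P(X=1,Y=0) + P(X=1,Y=1)
= 2/5 + 1/5
= 3/5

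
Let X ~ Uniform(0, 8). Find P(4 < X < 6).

P(4 < X < 6) = ∫_{4}^{6} f(x) dx
where f(x) = \frac{1}{8}
= \frac{1}{4}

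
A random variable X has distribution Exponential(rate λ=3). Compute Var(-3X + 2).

For X ~ Exponential(rate λ=3):
Var(X) = \frac{1}{9}
Var(-3X + 2) = (-3)² × Var(X) = 9 × \frac{1}{9} = 1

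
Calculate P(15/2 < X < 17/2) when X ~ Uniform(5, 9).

P(15/2 < X < 17/2) = ∫_{15/2}^{17/2} f(x) dx
where f(x) = \frac{1}{4}
= \frac{1}{4}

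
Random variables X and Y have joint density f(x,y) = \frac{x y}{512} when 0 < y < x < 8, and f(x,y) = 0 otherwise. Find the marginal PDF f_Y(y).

f_Y(y) = ∫_y^8 \frac{x y}{512} dx = \frac{y \left(64 - y^{2}\right)}{1024}
for 0 < y < 8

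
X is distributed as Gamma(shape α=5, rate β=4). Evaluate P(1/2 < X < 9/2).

P(1/2 < X < 9/2) = ∫_{1/2}^{9/2} f(x) dx
where f(x) = \frac{128 x^{4} e^{- 4 x}}{3}
= \frac{-5527 + 7 e^{16}}{e^{18}}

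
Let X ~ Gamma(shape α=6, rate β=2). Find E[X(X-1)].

E[X(X-1)] = E[X² - X] = E[X²] - E[X]
E[X] = 3
E[X²] = Var(X) + (E[X])² = \frac{3}{2} + (3)² = \frac{21}{2}
E[X(X-1)] = \frac{21}{2} - 3 = \frac{15}{2}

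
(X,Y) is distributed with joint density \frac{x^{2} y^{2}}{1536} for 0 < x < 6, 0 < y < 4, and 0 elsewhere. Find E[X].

f_X(x) = ∫_0^4 \frac{x^{2} y^{2}}{1536} dy = \frac{x^{2}}{72}
E[X] = ∫_0^6 x × (\frac{x^{2}}{72}) dx = \frac{9}{2}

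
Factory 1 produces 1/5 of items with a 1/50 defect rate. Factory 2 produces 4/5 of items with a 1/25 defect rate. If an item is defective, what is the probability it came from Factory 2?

Using Bayes' theorem:
P(F1) = 1/5, P(D|F1) = 1/50
P(F2) = 4/5, P(D|F2) = 1/25
P(D) = P(D|F1)P(F1) + P(D|F2)P(F2)
     = \frac{9}{250}
P(F2|D) = P(D|F2)P(F2) / P(D)
= \frac{8}{9}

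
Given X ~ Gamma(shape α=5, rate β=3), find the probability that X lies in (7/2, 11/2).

P(7/2 < X < 11/2) = ∫_{7/2}^{11/2} f(x) dx
where f(x) = \frac{81 x^{4} e^{- 3 x}}{8}
= \frac{-510803 + 98051 e^{6}}{128 e^{\frac{33}{2}}}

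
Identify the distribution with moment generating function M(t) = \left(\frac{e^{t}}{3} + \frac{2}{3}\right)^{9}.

The MGF M(t) = \left(\frac{e^{t}}{3} + \frac{2}{3}\right)^{9} is the standard form for the Binomial distribution.
Comparing with the known MGF formula identifies: Binomial(n=9, p=1/3)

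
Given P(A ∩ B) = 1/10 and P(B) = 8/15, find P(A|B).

P(A|B) = P(A ∩ B) / P(B)
= (1/10) / (8/15)
= 3/16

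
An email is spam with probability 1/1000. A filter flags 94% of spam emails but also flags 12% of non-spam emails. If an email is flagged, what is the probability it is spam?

Let D = the rare event, + = positive/flagged.
P(D) = 1/1000
P(+|D) = 94/100 = 47/50
P(+|D') = 12/100 = 3/25
P(+) = P(+|D)P(D) + P(+|D')P(D')
     = \frac{47}{50} × \frac{1}{1000} + \frac{3}{25} × \frac{999}{1000}
     = \frac{6041}{50000}
P(D|+) = P(+|D)P(D)/P(+) = \frac{47}{6041}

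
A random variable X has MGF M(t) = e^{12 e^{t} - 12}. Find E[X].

To find E[X], compute M^(1)(0):
M^(1)(t) = 12 e^{t} e^{12 e^{t} - 12}
M^(1)(0) = 12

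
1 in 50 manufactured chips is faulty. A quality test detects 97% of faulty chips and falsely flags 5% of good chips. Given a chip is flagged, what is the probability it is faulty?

Let D = the rare event, + = positive/flagged.
P(D) = 1/50
P(+|D) = 97/100
P(+|D') = 5/100 = 1/20
P(+) = P(+|D)P(D) + P(+|D')P(D')
     = \frac{97}{100} × \frac{1}{50} + \frac{1}{20} × \frac{49}{50}
     = \frac{171}{2500}
P(D|+) = P(+|D)P(D)/P(+) = \frac{97}{342}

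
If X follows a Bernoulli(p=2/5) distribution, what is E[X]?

For X ~ Bernoulli(p=2/5), the expected value is:
E[X] = \frac{2}{5}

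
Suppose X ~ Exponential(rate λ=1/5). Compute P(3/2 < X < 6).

P(3/2 < X < 6) = ∫_{3/2}^{6} f(x) dx
where f(x) = \frac{e^{- \frac{x}{5}}}{5}
= - \frac{1}{e^{\frac{6}{5}}} + e^{- \frac{3}{10}}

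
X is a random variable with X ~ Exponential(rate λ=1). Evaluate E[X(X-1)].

E[X(X-1)] = E[X² - X] = E[X²] - E[X]
E[X] = 1
E[X²] = Var(X) + (E[X])² = 1 + (1)² = 2
E[X(X-1)] = 2 - 1 = 1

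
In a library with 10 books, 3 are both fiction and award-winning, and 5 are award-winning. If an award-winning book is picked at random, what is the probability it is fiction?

P(A ∩ B) = 3/10
P(B) = 5/10 = 1/2
P(A|B) = P(A ∩ B) / P(B) = (3/10) / (1/2) = 3/5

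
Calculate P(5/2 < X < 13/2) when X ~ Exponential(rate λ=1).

P(5/2 < X < 13/2) = ∫_{5/2}^{13/2} f(x) dx
where f(x) = e^{- x}
= - \frac{1 - e^{4}}{e^{\frac{13}{2}}}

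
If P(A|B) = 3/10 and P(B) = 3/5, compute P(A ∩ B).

By definition, P(A|B) = P(A ∩ B) / P(B)
So P(A ∩ B) = P(A|B) × P(B)
= 3/10 × 3/5
= 9/50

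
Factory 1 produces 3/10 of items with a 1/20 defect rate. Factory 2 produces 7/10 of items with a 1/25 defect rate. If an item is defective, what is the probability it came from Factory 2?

Using Bayes' theorem:
P(F1) = 3/10, P(D|F1) = 1/20
P(F2) = 7/10, P(D|F2) = 1/25
P(D) = P(D|F1)P(F1) + P(D|F2)P(F2)
     = \frac{43}{1000}
P(F2|D) = P(D|F2)P(F2) / P(D)
= \frac{28}{43}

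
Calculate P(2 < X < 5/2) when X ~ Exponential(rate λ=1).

P(2 < X < 5/2) = ∫_{2}^{5/2} f(x) dx
where f(x) = e^{- x}
= - \frac{1}{e^{\frac{5}{2}}} + e^{-2}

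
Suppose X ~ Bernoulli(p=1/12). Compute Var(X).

For X ~ Bernoulli(p=1/12):
Var(X) = \frac{11}{144}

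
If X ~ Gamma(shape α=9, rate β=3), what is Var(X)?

For X ~ Gamma(shape α=9, rate β=3):
Var(X) = 1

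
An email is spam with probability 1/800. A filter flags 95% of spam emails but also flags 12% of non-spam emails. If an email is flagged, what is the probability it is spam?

Let D = the rare event, + = positive/flagged.
P(D) = 1/800
P(+|D) = 95/100 = 19/20
P(+|D') = 12/100 = 3/25
P(+) = P(+|D)P(D) + P(+|D')P(D')
     = \frac{19}{20} × \frac{1}{800} + \frac{3}{25} × \frac{799}{800}
     = \frac{9683}{80000}
P(D|+) = P(+|D)P(D)/P(+) = \frac{95}{9683}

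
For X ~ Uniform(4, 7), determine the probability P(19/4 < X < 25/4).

P(19/4 < X < 25/4) = ∫_{19/4}^{25/4} f(x) dx
where f(x) = \frac{1}{3}
= \frac{1}{2}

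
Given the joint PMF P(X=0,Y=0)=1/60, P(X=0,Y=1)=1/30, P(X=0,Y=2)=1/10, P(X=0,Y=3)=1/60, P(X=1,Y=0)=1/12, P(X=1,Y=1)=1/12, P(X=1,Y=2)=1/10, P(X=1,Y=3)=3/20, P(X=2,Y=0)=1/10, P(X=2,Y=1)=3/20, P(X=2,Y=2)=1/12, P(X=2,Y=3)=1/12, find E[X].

First find marginal of X:
P(X=0) = 1/6
P(X=1) = 5/12
P(X=2) = 5/12
E[X] = 0 × 1/6 + 1 × 5/12 + 2 × 5/12 = 5/4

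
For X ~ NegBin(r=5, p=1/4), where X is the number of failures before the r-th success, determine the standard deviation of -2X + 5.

For X ~ NegBin(r=5, p=1/4), where X is the number of failures before the r-th success:
Var(X) = 60
SD(X) = √(Var(X)) = √(60) = 2 \sqrt{15}
SD(-2X + 5) = |-2| × SD(X) = 2 × 2 \sqrt{15} = 4 \sqrt{15}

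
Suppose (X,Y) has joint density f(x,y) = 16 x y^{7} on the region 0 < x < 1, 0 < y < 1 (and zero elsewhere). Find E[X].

E[X] = ∫_0^1 ∫_0^1 x × f(x,y) dy dx
= ∫_0^1 ∫_0^1 x × (16 x y^{7}) dy dx
= \frac{2}{3}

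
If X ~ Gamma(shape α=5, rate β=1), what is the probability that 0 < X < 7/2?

P(0 < X < 7/2) = ∫_{0}^{7/2} f(x) dx
where f(x) = \frac{x^{4} e^{- x}}{24}
= 1 - \frac{3075}{128 e^{\frac{7}{2}}}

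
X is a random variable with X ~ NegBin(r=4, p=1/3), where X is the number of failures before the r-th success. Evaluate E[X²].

Using the identity E[X²] = Var(X) + (E[X])²:
E[X] = 8
Var(X) = 24
E[X²] = 24 + (8)²
= 88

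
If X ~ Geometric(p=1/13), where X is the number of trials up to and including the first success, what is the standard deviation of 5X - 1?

For X ~ Geometric(p=1/13), where X is the number of trials up to and including the first success:
Var(X) = 156
SD(X) = √(Var(X)) = √(156) = 2 \sqrt{39}
SD(5X - 1) = |5| × SD(X) = 5 × 2 \sqrt{39} = 10 \sqrt{39}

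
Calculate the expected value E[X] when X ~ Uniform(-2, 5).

For X ~ Uniform(-2, 5), the expected value is:
E[X] = \frac{3}{2}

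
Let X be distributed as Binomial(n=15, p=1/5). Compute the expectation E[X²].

Using the identity E[X²] = Var(X) + (E[X])²:
E[X] = 3
Var(X) = \frac{12}{5}
E[X²] = \frac{12}{5} + (3)²
= \frac{57}{5}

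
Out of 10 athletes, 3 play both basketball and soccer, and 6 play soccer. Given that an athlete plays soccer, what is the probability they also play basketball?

P(A ∩ B) = 3/10
P(B) = 6/10 = 3/5
P(A|B) = P(A ∩ B) / P(B) = (3/10) / (3/5) = 1/2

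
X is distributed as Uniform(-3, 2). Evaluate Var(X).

For X ~ Uniform(-3, 2):
Var(X) = \frac{25}{12}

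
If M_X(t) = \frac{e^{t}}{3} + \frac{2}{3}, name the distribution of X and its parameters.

The MGF M(t) = \frac{e^{t}}{3} + \frac{2}{3} is the standard form for the Bernoulli distribution.
Comparing with the known MGF formula identifies: Bernoulli(p=1/3)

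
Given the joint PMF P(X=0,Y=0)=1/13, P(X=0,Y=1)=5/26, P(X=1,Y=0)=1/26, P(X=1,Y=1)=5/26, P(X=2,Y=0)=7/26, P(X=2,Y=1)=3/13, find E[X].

First find marginal of X:
P(X=0) = 7/26
P(X=1) = 3/13
P(X=2) = 1/2
E[X] = 0 × 7/26 + 1 × 3/13 + 2 × 1/2 = 16/13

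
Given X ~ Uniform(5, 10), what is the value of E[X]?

For X ~ Uniform(5, 10), the expected value is:
E[X] = \frac{15}{2}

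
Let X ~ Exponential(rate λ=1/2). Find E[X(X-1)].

E[X(X-1)] = E[X² - X] = E[X²] - E[X]
E[X] = 2
E[X²] = Var(X) + (E[X])² = 4 + (2)² = 8
E[X(X-1)] = 8 - 2 = 6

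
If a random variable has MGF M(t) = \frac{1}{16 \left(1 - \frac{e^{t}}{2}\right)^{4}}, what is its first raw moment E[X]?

To find E[X], compute M^(1)(0):
M^(1)(t) = \frac{e^{t}}{8 \left(1 - \frac{e^{t}}{2}\right)^{5}}
M^(1)(0) = 4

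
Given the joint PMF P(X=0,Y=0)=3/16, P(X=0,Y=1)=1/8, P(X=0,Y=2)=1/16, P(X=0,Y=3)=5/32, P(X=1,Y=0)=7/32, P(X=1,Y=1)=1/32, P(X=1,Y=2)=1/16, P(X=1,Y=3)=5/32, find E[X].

First find marginal of X:
P(X=0) = 17/32
P(X=1) = 15/32
E[X] = 0 × 17/32 + 1 × 15/32 = 15/32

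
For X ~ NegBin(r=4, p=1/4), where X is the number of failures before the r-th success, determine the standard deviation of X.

For X ~ NegBin(r=4, p=1/4), where X is the number of failures before the r-th success:
Var(X) = 48
SD(X) = √(Var(X)) = √(48) = 4 \sqrt{3}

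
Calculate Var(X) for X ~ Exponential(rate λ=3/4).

For X ~ Exponential(rate λ=3/4):
Var(X) = \frac{16}{9}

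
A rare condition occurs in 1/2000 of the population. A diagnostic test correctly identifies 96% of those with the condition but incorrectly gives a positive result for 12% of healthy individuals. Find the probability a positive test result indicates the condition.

Let D = the rare event, + = positive/flagged.
P(D) = 1/2000
P(+|D) = 96/100 = 24/25
P(+|D') = 12/100 = 3/25
P(+) = P(+|D)P(D) + P(+|D')P(D')
     = \frac{24}{25} × \frac{1}{2000} + \frac{3}{25} × \frac{1999}{2000}
     = \frac{6021}{50000}
P(D|+) = P(+|D)P(D)/P(+) = \frac{8}{2007}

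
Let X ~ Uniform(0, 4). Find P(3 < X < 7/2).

P(3 < X < 7/2) = ∫_{3}^{7/2} f(x) dx
where f(x) = \frac{1}{4}
= \frac{1}{8}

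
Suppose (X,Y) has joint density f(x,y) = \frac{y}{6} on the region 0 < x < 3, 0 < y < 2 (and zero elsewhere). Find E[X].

f_X(x) = ∫_0^2 \frac{y}{6} dy = \frac{1}{3}
E[X] = ∫_0^3 x × (\frac{1}{3}) dx = \frac{3}{2}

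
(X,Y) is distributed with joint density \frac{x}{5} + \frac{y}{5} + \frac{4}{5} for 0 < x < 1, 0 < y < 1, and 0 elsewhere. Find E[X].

E[X] = ∫_0^1 ∫_0^1 x × f(x,y) dy dx
= ∫_0^1 ∫_0^1 x × (\frac{x}{5} + \frac{y}{5} + \frac{4}{5}) dy dx
= \frac{31}{60}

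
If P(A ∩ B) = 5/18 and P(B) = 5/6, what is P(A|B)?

P(A|B) = P(A ∩ B) / P(B)
= (5/18) / (5/6)
= 1/3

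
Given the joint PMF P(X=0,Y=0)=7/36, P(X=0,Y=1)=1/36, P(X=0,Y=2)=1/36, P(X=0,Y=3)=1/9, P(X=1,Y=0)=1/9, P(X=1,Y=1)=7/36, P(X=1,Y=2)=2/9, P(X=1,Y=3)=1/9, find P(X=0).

P(X=0) = P(X=0,Y=0) + P(X=0,Y=1) + P(X=0,Y=2) + P(X=0,Y=3)
= 7/36 + 1/36 + 1/36 + 1/9
= 13/36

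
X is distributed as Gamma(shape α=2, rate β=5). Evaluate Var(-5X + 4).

For X ~ Gamma(shape α=2, rate β=5):
Var(X) = \frac{2}{25}
Var(-5X + 4) = (-5)² × Var(X) = 25 × \frac{2}{25} = 2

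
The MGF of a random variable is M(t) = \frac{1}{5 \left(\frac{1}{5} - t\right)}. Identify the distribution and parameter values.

The MGF M(t) = \frac{1}{5 \left(\frac{1}{5} - t\right)} is the standard form for the Exponential distribution.
Comparing with the known MGF formula identifies: Exponential(rate λ=1/5)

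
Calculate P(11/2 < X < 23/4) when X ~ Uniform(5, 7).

P(11/2 < X < 23/4) = ∫_{11/2}^{23/4} f(x) dx
where f(x) = \frac{1}{2}
= \frac{1}{8}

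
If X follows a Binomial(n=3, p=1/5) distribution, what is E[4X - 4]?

For X ~ Binomial(n=3, p=1/5):
E[X] = \frac{3}{5}
E[4X - 4] = 4 × E[X] - 4 = - \frac{8}{5}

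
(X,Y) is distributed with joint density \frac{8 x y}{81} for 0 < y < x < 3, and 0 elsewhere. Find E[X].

f_X(x) = ∫_0^x \frac{8 x y}{81} dy = \frac{4 x^{3}}{81}
E[X] = ∫_0^3 x × (\frac{4 x^{3}}{81}) dx = \frac{12}{5}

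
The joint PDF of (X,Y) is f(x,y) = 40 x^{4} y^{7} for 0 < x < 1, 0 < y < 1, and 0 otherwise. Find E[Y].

E[Y] = ∫_0^1 ∫_0^1 y × f(x,y) dx dy
= \frac{8}{9}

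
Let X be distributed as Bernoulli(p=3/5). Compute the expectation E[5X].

For X ~ Bernoulli(p=3/5):
E[X] = \frac{3}{5}
E[5X] = 5 × E[X] + 0 = 3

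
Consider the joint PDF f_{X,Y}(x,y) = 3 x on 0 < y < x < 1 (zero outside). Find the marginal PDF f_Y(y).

f_Y(y) = ∫_y^1 3 x dx = \frac{3}{2} - \frac{3 y^{2}}{2}
for 0 < y < 1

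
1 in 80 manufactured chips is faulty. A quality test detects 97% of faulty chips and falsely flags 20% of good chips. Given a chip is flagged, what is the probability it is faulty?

Let D = the rare event, + = positive/flagged.
P(D) = 1/80
P(+|D) = 97/100
P(+|D') = 20/100 = 1/5
P(+) = P(+|D)P(D) + P(+|D')P(D')
     = \frac{97}{100} × \frac{1}{80} + \frac{1}{5} × \frac{79}{80}
     = \frac{1677}{8000}
P(D|+) = P(+|D)P(D)/P(+) = \frac{97}{1677}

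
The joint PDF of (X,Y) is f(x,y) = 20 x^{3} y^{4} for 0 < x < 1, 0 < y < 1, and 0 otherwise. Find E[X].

E[X] = ∫_0^1 ∫_0^1 x × f(x,y) dy dx
= ∫_0^1 ∫_0^1 x × (20 x^{3} y^{4}) dy dx
= \frac{4}{5}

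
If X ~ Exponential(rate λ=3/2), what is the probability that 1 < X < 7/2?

P(1 < X < 7/2) = ∫_{1}^{7/2} f(x) dx
where f(x) = \frac{3 e^{- \frac{3 x}{2}}}{2}
= - \frac{1}{e^{\frac{21}{4}}} + e^{- \frac{3}{2}}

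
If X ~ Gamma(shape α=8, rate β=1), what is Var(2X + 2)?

For X ~ Gamma(shape α=8, rate β=1):
Var(X) = 8
Var(2X + 2) = (2)² × Var(X) = 4 × 8 = 32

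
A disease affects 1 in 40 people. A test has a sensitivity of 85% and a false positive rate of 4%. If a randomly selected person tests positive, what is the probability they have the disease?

Let D = the rare event, + = positive/flagged.
P(D) = 1/40
P(+|D) = 85/100 = 17/20
P(+|D') = 4/100 = 1/25
P(+) = P(+|D)P(D) + P(+|D')P(D')
     = \frac{17}{20} × \frac{1}{40} + \frac{1}{25} × \frac{39}{40}
     = \frac{241}{4000}
P(D|+) = P(+|D)P(D)/P(+) = \frac{85}{241}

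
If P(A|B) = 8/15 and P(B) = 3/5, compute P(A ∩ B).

By definition, P(A|B) = P(A ∩ B) / P(B)
So P(A ∩ B) = P(A|B) × P(B)
= 8/15 × 3/5
= 8/25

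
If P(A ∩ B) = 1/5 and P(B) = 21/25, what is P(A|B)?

P(A|B) = P(A ∩ B) / P(B)
= (1/5) / (21/25)
= 5/21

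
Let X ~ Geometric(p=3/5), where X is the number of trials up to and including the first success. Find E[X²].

Using the identity E[X²] = Var(X) + (E[X])²:
E[X] = \frac{5}{3}
Var(X) = \frac{10}{9}
E[X²] = \frac{10}{9} + (\frac{5}{3})²
= \frac{35}{9}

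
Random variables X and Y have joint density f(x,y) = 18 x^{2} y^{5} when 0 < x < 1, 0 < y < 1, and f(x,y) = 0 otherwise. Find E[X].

E[X] = ∫_0^1 ∫_0^1 x × f(x,y) dy dx
= ∫_0^1 ∫_0^1 x × (18 x^{2} y^{5}) dy dx
= \frac{3}{4}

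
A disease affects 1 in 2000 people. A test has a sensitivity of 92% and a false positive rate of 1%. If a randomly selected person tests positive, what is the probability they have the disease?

Let D = the rare event, + = positive/flagged.
P(D) = 1/2000
P(+|D) = 92/100 = 23/25
P(+|D') = 1/100
P(+) = P(+|D)P(D) + P(+|D')P(D')
     = \frac{23}{25} × \frac{1}{2000} + \frac{1}{100} × \frac{1999}{2000}
     = \frac{2091}{200000}
P(D|+) = P(+|D)P(D)/P(+) = \frac{92}{2091}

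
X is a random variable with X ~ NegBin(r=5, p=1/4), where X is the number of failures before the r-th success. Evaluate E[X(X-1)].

E[X(X-1)] = E[X² - X] = E[X²] - E[X]
E[X] = 15
E[X²] = Var(X) + (E[X])² = 60 + (15)² = 285
E[X(X-1)] = 285 - 15 = 270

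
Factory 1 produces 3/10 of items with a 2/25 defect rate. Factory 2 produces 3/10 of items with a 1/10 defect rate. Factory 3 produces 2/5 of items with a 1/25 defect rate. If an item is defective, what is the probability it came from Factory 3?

Using Bayes' theorem:
P(F1) = 3/10, P(D|F1) = 2/25
P(F2) = 3/10, P(D|F2) = 1/10
P(F3) = 2/5, P(D|F3) = 1/25
P(D) = P(D|F1)P(F1) + P(D|F2)P(F2) + P(D|F3)P(F3)
     = \frac{7}{100}
P(F3|D) = P(D|F3)P(F3) / P(D)
= \frac{8}{35}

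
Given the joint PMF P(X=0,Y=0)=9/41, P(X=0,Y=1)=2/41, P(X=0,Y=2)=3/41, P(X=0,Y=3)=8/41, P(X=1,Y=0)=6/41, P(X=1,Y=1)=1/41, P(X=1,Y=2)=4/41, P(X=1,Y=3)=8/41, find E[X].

First find marginal of X:
P(X=0) = 22/41
P(X=1) = 19/41
E[X] = 0 × 22/41 + 1 × 19/41 = 19/41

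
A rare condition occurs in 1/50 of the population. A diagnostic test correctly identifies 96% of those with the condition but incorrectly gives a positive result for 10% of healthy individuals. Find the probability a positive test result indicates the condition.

Let D = the rare event, + = positive/flagged.
P(D) = 1/50
P(+|D) = 96/100 = 24/25
P(+|D') = 10/100 = 1/10
P(+) = P(+|D)P(D) + P(+|D')P(D')
     = \frac{24}{25} × \frac{1}{50} + \frac{1}{10} × \frac{49}{50}
     = \frac{293}{2500}
P(D|+) = P(+|D)P(D)/P(+) = \frac{48}{293}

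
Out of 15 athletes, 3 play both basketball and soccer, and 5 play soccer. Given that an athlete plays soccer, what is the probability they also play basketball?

P(A ∩ B) = 3/15 = 1/5
P(B) = 5/15 = 1/3
P(A|B) = P(A ∩ B) / P(B) = (1/5) / (1/3) = 3/5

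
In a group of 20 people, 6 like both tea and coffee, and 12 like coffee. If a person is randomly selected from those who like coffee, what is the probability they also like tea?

P(A ∩ B) = 6/20 = 3/10
P(B) = 12/20 = 3/5
P(A|B) = P(A ∩ B) / P(B) = (3/10) / (3/5) = 1/2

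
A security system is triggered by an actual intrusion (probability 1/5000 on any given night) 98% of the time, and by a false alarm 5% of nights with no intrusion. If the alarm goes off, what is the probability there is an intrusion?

Let D = the rare event, + = positive/flagged.
P(D) = 1/5000
P(+|D) = 98/100 = 49/50
P(+|D') = 5/100 = 1/20
P(+) = P(+|D)P(D) + P(+|D')P(D')
     = \frac{49}{50} × \frac{1}{5000} + \frac{1}{20} × \frac{4999}{5000}
     = \frac{25093}{500000}
P(D|+) = P(+|D)P(D)/P(+) = \frac{98}{25093}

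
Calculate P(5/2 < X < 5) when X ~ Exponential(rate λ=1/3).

P(5/2 < X < 5) = ∫_{5/2}^{5} f(x) dx
where f(x) = \frac{e^{- \frac{x}{3}}}{3}
= - \frac{1}{e^{\frac{5}{3}}} + e^{- \frac{5}{6}}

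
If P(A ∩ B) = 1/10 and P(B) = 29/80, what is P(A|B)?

P(A|B) = P(A ∩ B) / P(B)
= (1/10) / (29/80)
= 8/29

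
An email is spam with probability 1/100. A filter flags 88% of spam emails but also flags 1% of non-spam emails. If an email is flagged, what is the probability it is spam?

Let D = the rare event, + = positive/flagged.
P(D) = 1/100
P(+|D) = 88/100 = 22/25
P(+|D') = 1/100
P(+) = P(+|D)P(D) + P(+|D')P(D')
     = \frac{22}{25} × \frac{1}{100} + \frac{1}{100} × \frac{99}{100}
     = \frac{187}{10000}
P(D|+) = P(+|D)P(D)/P(+) = \frac{8}{17}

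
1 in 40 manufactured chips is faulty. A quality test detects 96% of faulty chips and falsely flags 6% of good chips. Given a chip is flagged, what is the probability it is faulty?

Let D = the rare event, + = positive/flagged.
P(D) = 1/40
P(+|D) = 96/100 = 24/25
P(+|D') = 6/100 = 3/50
P(+) = P(+|D)P(D) + P(+|D')P(D')
     = \frac{24}{25} × \frac{1}{40} + \frac{3}{50} × \frac{39}{40}
     = \frac{33}{400}
P(D|+) = P(+|D)P(D)/P(+) = \frac{16}{55}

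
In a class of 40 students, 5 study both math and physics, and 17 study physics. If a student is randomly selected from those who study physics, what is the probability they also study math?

P(A ∩ B) = 5/40 = 1/8
P(B) = 17/40
P(A|B) = P(A ∩ B) / P(B) = (1/8) / (17/40) = 5/17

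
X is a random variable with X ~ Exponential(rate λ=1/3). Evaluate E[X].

For X ~ Exponential(rate λ=1/3), the expected value is:
E[X] = 3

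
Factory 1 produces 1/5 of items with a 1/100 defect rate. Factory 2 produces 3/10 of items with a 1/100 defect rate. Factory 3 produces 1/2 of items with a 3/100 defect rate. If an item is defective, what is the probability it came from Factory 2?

Using Bayes' theorem:
P(F1) = 1/5, P(D|F1) = 1/100
P(F2) = 3/10, P(D|F2) = 1/100
P(F3) = 1/2, P(D|F3) = 3/100
P(D) = P(D|F1)P(F1) + P(D|F2)P(F2) + P(D|F3)P(F3)
     = \frac{1}{50}
P(F2|D) = P(D|F2)P(F2) / P(D)
= \frac{3}{20}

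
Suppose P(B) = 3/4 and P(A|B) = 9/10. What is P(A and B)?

By definition, P(A|B) = P(A ∩ B) / P(B)
So P(A ∩ B) = P(A|B) × P(B)
= 9/10 × 3/4
= 27/40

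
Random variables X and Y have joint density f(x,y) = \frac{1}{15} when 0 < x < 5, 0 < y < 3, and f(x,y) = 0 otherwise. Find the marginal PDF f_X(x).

f_X(x) = ∫_0^3 f(x,y) dy
= ∫_0^3 \frac{1}{15} dy
= \frac{1}{5} for 0 < x < 5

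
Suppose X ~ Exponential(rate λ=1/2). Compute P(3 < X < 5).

P(3 < X < 5) = ∫_{3}^{5} f(x) dx
where f(x) = \frac{e^{- \frac{x}{2}}}{2}
= - \frac{1 - e}{e^{\frac{5}{2}}}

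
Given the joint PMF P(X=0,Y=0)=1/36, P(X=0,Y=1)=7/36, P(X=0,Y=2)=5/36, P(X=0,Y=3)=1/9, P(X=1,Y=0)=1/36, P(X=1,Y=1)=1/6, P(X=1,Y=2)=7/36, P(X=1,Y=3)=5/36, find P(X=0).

P(X=0) = P(X=0,Y=0) + P(X=0,Y=1) + P(X=0,Y=2) + P(X=0,Y=3)
= 1/36 + 7/36 + 5/36 + 1/9
= 17/36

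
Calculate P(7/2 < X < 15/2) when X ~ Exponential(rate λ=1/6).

P(7/2 < X < 15/2) = ∫_{7/2}^{15/2} f(x) dx
where f(x) = \frac{e^{- \frac{x}{6}}}{6}
= - \frac{1}{e^{\frac{5}{4}}} + e^{- \frac{7}{12}}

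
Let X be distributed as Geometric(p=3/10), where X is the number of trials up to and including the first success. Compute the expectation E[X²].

Using the identity E[X²] = Var(X) + (E[X])²:
E[X] = \frac{10}{3}
Var(X) = \frac{70}{9}
E[X²] = \frac{70}{9} + (\frac{10}{3})²
= \frac{170}{9}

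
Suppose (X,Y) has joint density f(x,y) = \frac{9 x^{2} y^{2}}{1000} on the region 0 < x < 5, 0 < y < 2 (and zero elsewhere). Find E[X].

f_X(x) = ∫_0^2 \frac{9 x^{2} y^{2}}{1000} dy = \frac{3 x^{2}}{125}
E[X] = ∫_0^5 x × (\frac{3 x^{2}}{125}) dx = \frac{15}{4}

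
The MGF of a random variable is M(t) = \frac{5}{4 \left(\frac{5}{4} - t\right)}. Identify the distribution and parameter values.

The MGF M(t) = \frac{5}{4 \left(\frac{5}{4} - t\right)} is the standard form for the Exponential distribution.
Comparing with the known MGF formula identifies: Exponential(rate λ=5/4)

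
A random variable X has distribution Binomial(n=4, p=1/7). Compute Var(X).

For X ~ Binomial(n=4, p=1/7):
Var(X) = \frac{24}{49}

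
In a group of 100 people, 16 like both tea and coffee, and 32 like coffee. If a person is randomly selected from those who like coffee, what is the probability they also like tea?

P(A ∩ B) = 16/100 = 4/25
P(B) = 32/100 = 8/25
P(A|B) = P(A ∩ B) / P(B) = (4/25) / (8/25) = 1/2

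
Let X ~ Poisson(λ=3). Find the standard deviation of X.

For X ~ Poisson(λ=3):
Var(X) = 3
SD(X) = √(Var(X)) = √(3) = \sqrt{3}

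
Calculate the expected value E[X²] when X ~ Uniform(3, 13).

Using the identity E[X²] = Var(X) + (E[X])²:
E[X] = 8
Var(X) = \frac{25}{3}
E[X²] = \frac{25}{3} + (8)²
= \frac{217}{3}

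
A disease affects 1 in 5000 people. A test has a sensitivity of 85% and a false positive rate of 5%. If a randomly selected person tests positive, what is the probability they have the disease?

Let D = the rare event, + = positive/flagged.
P(D) = 1/5000
P(+|D) = 85/100 = 17/20
P(+|D') = 5/100 = 1/20
P(+) = P(+|D)P(D) + P(+|D')P(D')
     = \frac{17}{20} × \frac{1}{5000} + \frac{1}{20} × \frac{4999}{5000}
     = \frac{627}{12500}
P(D|+) = P(+|D)P(D)/P(+) = \frac{17}{5016}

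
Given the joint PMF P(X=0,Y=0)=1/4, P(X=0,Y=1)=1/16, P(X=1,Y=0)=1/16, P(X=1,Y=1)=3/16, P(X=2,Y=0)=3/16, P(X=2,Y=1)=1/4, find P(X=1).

P(X=1) = P(X=1,Y=0) + P(X=1,Y=1)
= 1/16 + 3/16
= 1/4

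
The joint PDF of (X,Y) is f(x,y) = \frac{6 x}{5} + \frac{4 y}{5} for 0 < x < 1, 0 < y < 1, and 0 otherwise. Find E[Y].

E[Y] = ∫_0^1 ∫_0^1 y × f(x,y) dx dy
= \frac{17}{30}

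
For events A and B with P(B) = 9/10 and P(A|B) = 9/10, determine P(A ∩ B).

By definition, P(A|B) = P(A ∩ B) / P(B)
So P(A ∩ B) = P(A|B) × P(B)
= 9/10 × 9/10
= 81/100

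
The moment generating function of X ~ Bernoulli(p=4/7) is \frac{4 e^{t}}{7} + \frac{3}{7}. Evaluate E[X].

To find E[X], compute M^(1)(0):
M^(1)(t) = \frac{4 e^{t}}{7}
M^(1)(0) = \frac{4}{7}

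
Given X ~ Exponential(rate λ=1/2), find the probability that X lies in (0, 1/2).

P(0 < X < 1/2) = ∫_{0}^{1/2} f(x) dx
where f(x) = \frac{e^{- \frac{x}{2}}}{2}
= 1 - e^{- \frac{1}{4}}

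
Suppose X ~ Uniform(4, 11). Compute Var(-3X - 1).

For X ~ Uniform(4, 11):
Var(X) = \frac{49}{12}
Var(-3X - 1) = (-3)² × Var(X) = 9 × \frac{49}{12} = \frac{147}{4}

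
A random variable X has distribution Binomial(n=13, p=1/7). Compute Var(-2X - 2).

For X ~ Binomial(n=13, p=1/7):
Var(X) = \frac{78}{49}
Var(-2X - 2) = (-2)² × Var(X) = 4 × \frac{78}{49} = \frac{312}{49}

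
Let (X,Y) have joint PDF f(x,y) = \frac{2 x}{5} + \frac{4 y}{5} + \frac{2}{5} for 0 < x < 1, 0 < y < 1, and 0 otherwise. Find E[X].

E[X] = ∫_0^1 ∫_0^1 x × f(x,y) dy dx
= ∫_0^1 ∫_0^1 x × (\frac{2 x}{5} + \frac{4 y}{5} + \frac{2}{5}) dy dx
= \frac{8}{15}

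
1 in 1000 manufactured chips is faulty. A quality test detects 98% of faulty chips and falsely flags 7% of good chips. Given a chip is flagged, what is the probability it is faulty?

Let D = the rare event, + = positive/flagged.
P(D) = 1/1000
P(+|D) = 98/100 = 49/50
P(+|D') = 7/100
P(+) = P(+|D)P(D) + P(+|D')P(D')
     = \frac{49}{50} × \frac{1}{1000} + \frac{7}{100} × \frac{999}{1000}
     = \frac{7091}{100000}
P(D|+) = P(+|D)P(D)/P(+) = \frac{14}{1013}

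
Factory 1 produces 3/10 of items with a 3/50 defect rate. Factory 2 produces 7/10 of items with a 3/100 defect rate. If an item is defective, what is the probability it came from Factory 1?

Using Bayes' theorem:
P(F1) = 3/10, P(D|F1) = 3/50
P(F2) = 7/10, P(D|F2) = 3/100
P(D) = P(D|F1)P(F1) + P(D|F2)P(F2)
     = \frac{39}{1000}
P(F1|D) = P(D|F1)P(F1) / P(D)
= \frac{6}{13}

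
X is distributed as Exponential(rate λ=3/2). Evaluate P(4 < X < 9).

P(4 < X < 9) = ∫_{4}^{9} f(x) dx
where f(x) = \frac{3 e^{- \frac{3 x}{2}}}{2}
= - \frac{1}{e^{\frac{27}{2}}} + e^{-6}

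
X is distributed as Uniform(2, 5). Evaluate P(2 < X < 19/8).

P(2 < X < 19/8) = ∫_{2}^{19/8} f(x) dx
where f(x) = \frac{1}{3}
= \frac{1}{8}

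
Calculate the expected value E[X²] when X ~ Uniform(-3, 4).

Using the identity E[X²] = Var(X) + (E[X])²:
E[X] = \frac{1}{2}
Var(X) = \frac{49}{12}
E[X²] = \frac{49}{12} + (\frac{1}{2})²
= \frac{13}{3}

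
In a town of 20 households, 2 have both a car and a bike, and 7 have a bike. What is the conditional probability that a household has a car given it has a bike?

P(A ∩ B) = 2/20 = 1/10
P(B) = 7/20
P(A|B) = P(A ∩ B) / P(B) = (1/10) / (7/20) = 2/7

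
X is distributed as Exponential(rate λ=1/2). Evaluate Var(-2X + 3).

For X ~ Exponential(rate λ=1/2):
Var(X) = 4
Var(-2X + 3) = (-2)² × Var(X) = 4 × 4 = 16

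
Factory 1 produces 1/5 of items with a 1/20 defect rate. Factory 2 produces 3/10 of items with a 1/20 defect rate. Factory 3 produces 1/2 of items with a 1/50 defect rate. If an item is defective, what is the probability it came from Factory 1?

Using Bayes' theorem:
P(F1) = 1/5, P(D|F1) = 1/20
P(F2) = 3/10, P(D|F2) = 1/20
P(F3) = 1/2, P(D|F3) = 1/50
P(D) = P(D|F1)P(F1) + P(D|F2)P(F2) + P(D|F3)P(F3)
     = \frac{7}{200}
P(F1|D) = P(D|F1)P(F1) / P(D)
= \frac{2}{7}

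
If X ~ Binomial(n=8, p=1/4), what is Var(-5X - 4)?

For X ~ Binomial(n=8, p=1/4):
Var(X) = \frac{3}{2}
Var(-5X - 4) = (-5)² × Var(X) = 25 × \frac{3}{2} = \frac{75}{2}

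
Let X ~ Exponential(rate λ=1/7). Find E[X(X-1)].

E[X(X-1)] = E[X² - X] = E[X²] - E[X]
E[X] = 7
E[X²] = Var(X) + (E[X])² = 49 + (7)² = 98
E[X(X-1)] = 98 - 7 = 91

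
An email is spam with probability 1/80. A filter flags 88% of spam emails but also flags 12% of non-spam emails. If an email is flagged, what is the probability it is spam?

Let D = the rare event, + = positive/flagged.
P(D) = 1/80
P(+|D) = 88/100 = 22/25
P(+|D') = 12/100 = 3/25
P(+) = P(+|D)P(D) + P(+|D')P(D')
     = \frac{22}{25} × \frac{1}{80} + \frac{3}{25} × \frac{79}{80}
     = \frac{259}{2000}
P(D|+) = P(+|D)P(D)/P(+) = \frac{22}{259}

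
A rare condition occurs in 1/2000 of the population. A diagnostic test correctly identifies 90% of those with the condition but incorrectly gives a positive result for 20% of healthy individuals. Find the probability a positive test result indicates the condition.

Let D = the rare event, + = positive/flagged.
P(D) = 1/2000
P(+|D) = 90/100 = 9/10
P(+|D') = 20/100 = 1/5
P(+) = P(+|D)P(D) + P(+|D')P(D')
     = \frac{9}{10} × \frac{1}{2000} + \frac{1}{5} × \frac{1999}{2000}
     = \frac{4007}{20000}
P(D|+) = P(+|D)P(D)/P(+) = \frac{9}{4007}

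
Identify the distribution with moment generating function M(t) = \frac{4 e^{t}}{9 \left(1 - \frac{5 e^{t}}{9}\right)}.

The MGF M(t) = \frac{4 e^{t}}{9 \left(1 - \frac{5 e^{t}}{9}\right)} is the standard form for the Geometric distribution.
Comparing with the known MGF formula identifies: Geometric(p=4/9), X = trial number of first success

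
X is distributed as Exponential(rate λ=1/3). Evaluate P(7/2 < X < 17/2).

P(7/2 < X < 17/2) = ∫_{7/2}^{17/2} f(x) dx
where f(x) = \frac{e^{- \frac{x}{3}}}{3}
= - \frac{1 - e^{\frac{5}{3}}}{e^{\frac{17}{6}}}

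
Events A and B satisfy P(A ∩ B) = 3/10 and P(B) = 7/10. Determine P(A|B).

P(A|B) = P(A ∩ B) / P(B)
= (3/10) / (7/10)
= 3/7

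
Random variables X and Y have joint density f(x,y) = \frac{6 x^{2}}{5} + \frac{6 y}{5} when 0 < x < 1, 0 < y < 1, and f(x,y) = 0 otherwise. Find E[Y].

E[Y] = ∫_0^1 ∫_0^1 y × f(x,y) dx dy
= \frac{3}{5}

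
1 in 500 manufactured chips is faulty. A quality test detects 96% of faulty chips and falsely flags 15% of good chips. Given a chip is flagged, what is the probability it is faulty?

Let D = the rare event, + = positive/flagged.
P(D) = 1/500
P(+|D) = 96/100 = 24/25
P(+|D') = 15/100 = 3/20
P(+) = P(+|D)P(D) + P(+|D')P(D')
     = \frac{24}{25} × \frac{1}{500} + \frac{3}{20} × \frac{499}{500}
     = \frac{7581}{50000}
P(D|+) = P(+|D)P(D)/P(+) = \frac{32}{2527}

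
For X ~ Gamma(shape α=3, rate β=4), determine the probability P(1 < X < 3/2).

P(1 < X < 3/2) = ∫_{1}^{3/2} f(x) dx
where f(x) = 32 x^{2} e^{- 4 x}
= \frac{-25 + 13 e^{2}}{e^{6}}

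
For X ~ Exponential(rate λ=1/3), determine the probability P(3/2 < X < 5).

P(3/2 < X < 5) = ∫_{3/2}^{5} f(x) dx
where f(x) = \frac{e^{- \frac{x}{3}}}{3}
= - \frac{1}{e^{\frac{5}{3}}} + e^{- \frac{1}{2}}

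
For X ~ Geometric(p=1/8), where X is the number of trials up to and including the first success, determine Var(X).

For X ~ Geometric(p=1/8), where X is the number of trials up to and including the first success:
Var(X) = 56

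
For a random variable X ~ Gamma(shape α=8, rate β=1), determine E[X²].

Using the identity E[X²] = Var(X) + (E[X])²:
E[X] = 8
Var(X) = 8
E[X²] = 8 + (8)²
= 72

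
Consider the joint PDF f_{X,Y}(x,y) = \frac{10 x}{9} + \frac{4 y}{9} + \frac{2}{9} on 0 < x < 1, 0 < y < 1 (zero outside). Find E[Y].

E[Y] = ∫_0^1 ∫_0^1 y × f(x,y) dx dy
= \frac{29}{54}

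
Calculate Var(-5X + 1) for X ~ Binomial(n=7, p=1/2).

For X ~ Binomial(n=7, p=1/2):
Var(X) = \frac{7}{4}
Var(-5X + 1) = (-5)² × Var(X) = 25 × \frac{7}{4} = \frac{175}{4}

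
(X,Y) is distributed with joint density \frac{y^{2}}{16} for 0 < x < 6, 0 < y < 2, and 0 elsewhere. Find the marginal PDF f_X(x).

f_X(x) = ∫_0^2 f(x,y) dy
= ∫_0^2 \frac{y^{2}}{16} dy
= \frac{1}{6} for 0 < x < 6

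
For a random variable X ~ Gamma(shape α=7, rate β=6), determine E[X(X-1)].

E[X(X-1)] = E[X² - X] = E[X²] - E[X]
E[X] = \frac{7}{6}
E[X²] = Var(X) + (E[X])² = \frac{7}{36} + (\frac{7}{6})² = \frac{14}{9}
E[X(X-1)] = \frac{14}{9} - \frac{7}{6} = \frac{7}{18}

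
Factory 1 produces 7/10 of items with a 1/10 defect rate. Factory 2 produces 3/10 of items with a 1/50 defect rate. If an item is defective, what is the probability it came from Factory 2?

Using Bayes' theorem:
P(F1) = 7/10, P(D|F1) = 1/10
P(F2) = 3/10, P(D|F2) = 1/50
P(D) = P(D|F1)P(F1) + P(D|F2)P(F2)
     = \frac{19}{250}
P(F2|D) = P(D|F2)P(F2) / P(D)
= \frac{3}{38}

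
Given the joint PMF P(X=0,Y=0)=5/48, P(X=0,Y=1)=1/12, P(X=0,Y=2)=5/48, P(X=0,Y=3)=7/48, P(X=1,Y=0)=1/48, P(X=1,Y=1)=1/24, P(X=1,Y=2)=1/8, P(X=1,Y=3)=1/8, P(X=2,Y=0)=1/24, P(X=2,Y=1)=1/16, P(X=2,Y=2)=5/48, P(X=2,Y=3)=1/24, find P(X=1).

P(X=1) = P(X=1,Y=0) + P(X=1,Y=1) + P(X=1,Y=2) + P(X=1,Y=3)
= 1/48 + 1/24 + 1/8 + 1/8
= 5/16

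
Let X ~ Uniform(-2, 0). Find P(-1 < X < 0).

P(-1 < X < 0) = ∫_{-1}^{0} f(x) dx
where f(x) = \frac{1}{2}
= \frac{1}{2}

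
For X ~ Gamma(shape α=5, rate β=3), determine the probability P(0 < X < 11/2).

P(0 < X < 11/2) = ∫_{0}^{11/2} f(x) dx
where f(x) = \frac{81 x^{4} e^{- 3 x}}{8}
= 1 - \frac{510803}{128 e^{\frac{33}{2}}}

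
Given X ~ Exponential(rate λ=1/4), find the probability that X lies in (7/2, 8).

P(7/2 < X < 8) = ∫_{7/2}^{8} f(x) dx
where f(x) = \frac{e^{- \frac{x}{4}}}{4}
= - \frac{1}{e^{2}} + e^{- \frac{7}{8}}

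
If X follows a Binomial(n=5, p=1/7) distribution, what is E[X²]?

Using the identity E[X²] = Var(X) + (E[X])²:
E[X] = \frac{5}{7}
Var(X) = \frac{30}{49}
E[X²] = \frac{30}{49} + (\frac{5}{7})²
= \frac{55}{49}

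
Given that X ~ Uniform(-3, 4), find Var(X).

For X ~ Uniform(-3, 4):
Var(X) = \frac{49}{12}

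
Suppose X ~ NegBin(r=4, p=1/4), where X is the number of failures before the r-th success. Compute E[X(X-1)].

E[X(X-1)] = E[X² - X] = E[X²] - E[X]
E[X] = 12
E[X²] = Var(X) + (E[X])² = 48 + (12)² = 192
E[X(X-1)] = 192 - 12 = 180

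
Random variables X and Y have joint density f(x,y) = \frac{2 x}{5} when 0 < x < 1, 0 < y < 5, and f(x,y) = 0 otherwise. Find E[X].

f_X(x) = ∫_0^5 \frac{2 x}{5} dy = 2 x
E[X] = ∫_0^1 x × (2 x) dx = \frac{2}{3}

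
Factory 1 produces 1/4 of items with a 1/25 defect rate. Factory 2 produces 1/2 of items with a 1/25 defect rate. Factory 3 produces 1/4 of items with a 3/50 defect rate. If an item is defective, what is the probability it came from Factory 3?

Using Bayes' theorem:
P(F1) = 1/4, P(D|F1) = 1/25
P(F2) = 1/2, P(D|F2) = 1/25
P(F3) = 1/4, P(D|F3) = 3/50
P(D) = P(D|F1)P(F1) + P(D|F2)P(F2) + P(D|F3)P(F3)
     = \frac{9}{200}
P(F3|D) = P(D|F3)P(F3) / P(D)
= \frac{1}{3}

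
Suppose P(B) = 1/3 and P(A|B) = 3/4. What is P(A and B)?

By definition, P(A|B) = P(A ∩ B) / P(B)
So P(A ∩ B) = P(A|B) × P(B)
= 3/4 × 1/3
= 1/4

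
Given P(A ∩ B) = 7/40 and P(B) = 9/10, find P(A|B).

P(A|B) = P(A ∩ B) / P(B)
= (7/40) / (9/10)
= 7/36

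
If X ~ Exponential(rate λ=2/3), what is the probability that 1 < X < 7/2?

P(1 < X < 7/2) = ∫_{1}^{7/2} f(x) dx
where f(x) = \frac{2 e^{- \frac{2 x}{3}}}{3}
= - \frac{1 - e^{\frac{5}{3}}}{e^{\frac{7}{3}}}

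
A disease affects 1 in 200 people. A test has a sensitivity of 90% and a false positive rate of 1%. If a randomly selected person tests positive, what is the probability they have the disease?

Let D = the rare event, + = positive/flagged.
P(D) = 1/200
P(+|D) = 90/100 = 9/10
P(+|D') = 1/100
P(+) = P(+|D)P(D) + P(+|D')P(D')
     = \frac{9}{10} × \frac{1}{200} + \frac{1}{100} × \frac{199}{200}
     = \frac{289}{20000}
P(D|+) = P(+|D)P(D)/P(+) = \frac{90}{289}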